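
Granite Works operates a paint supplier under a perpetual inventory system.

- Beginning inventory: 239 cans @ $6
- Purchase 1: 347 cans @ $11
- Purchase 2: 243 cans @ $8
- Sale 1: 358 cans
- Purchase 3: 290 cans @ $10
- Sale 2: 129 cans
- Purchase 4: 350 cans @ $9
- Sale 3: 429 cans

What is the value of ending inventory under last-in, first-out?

Ending inventory = $4,806

Sale 1 (358) [LIFO — newest first]: 243 @ $8 + 115 @ $11 = $3,209
Sale 2 (129) [LIFO — newest first]: 129 @ $10 = $1,290
Sale 3 (429) [LIFO — newest first]: 350 @ $9 + 79 @ $10 = $3,940
Total COGS = $3,209 + $1,290 + $3,940 = $8,439
Ending inventory: 239 @ $6 + 232 @ $11 + 82 @ $10 = $4,806
Check: goods available $13,245 = COGS $8,439 + ending $4,806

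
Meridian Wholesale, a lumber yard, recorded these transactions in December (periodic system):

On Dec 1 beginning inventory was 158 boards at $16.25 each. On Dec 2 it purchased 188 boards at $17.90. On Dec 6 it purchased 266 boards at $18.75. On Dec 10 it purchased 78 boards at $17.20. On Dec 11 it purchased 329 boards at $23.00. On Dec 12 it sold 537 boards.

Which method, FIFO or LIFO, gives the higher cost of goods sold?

LIFO

FIFO COGS: 158 @ $16.25 + 188 @ $17.90 + 191 @ $18.75 = $9,513.95
LIFO COGS: 329 @ $23.00 + 78 @ $17.20 + 130 @ $18.75 = $11,346.10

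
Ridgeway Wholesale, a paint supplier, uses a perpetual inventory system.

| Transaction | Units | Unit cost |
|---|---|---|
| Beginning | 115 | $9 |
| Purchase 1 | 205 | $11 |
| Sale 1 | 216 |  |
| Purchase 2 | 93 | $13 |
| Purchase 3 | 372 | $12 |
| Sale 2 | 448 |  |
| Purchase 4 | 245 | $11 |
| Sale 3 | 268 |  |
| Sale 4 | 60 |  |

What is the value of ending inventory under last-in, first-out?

Ending inventory = $342

Sale 1 (216) [LIFO — newest first]: 205 @ $11 + 11 @ $9 = $2,354
Sale 2 (448) [LIFO — newest first]: 372 @ $12 + 76 @ $13 = $5,452
Sale 3 (268) [LIFO — newest first]: 245 @ $11 + 17 @ $13 + 6 @ $9 = $2,970
Sale 4 (60) [LIFO — newest first]: 60 @ $9 = $540
Total COGS = $2,354 + $5,452 + $2,970 + $540 = $11,316
Ending inventory: 38 @ $9 = $342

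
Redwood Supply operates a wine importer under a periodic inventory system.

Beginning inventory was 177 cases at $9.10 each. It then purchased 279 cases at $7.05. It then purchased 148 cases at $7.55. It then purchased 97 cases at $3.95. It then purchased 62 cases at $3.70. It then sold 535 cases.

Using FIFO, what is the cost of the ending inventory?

Ending inventory = $1,133.50

Sale 1 (535) [FIFO — oldest first]: 177 @ $9.10 + 279 @ $7.05 + 79 @ $7.55 = $4,174.10
Ending inventory: 69 @ $7.55 + 97 @ $3.95 + 62 @ $3.70 = $1,133.50
Check: goods available $5,307.60 = COGS $4,174.10 + ending $1,133.50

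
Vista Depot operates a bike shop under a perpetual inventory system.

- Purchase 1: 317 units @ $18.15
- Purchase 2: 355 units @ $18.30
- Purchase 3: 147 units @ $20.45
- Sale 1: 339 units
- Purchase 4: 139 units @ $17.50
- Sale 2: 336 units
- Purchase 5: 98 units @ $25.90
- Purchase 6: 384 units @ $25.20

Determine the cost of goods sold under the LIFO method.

Sale 1 (339) [LIFO — newest first]: 147 @ $20.45 + 192 @ $18.30 = $6,519.75
Sale 2 (336) [LIFO — newest first]: 139 @ $17.50 + 163 @ $18.30 + 34 @ $18.15 = $6,032.50
Total COGS = $6,519.75 + $6,032.50 = $12,552.25
Ending inventory: 283 @ $18.15 + 98 @ $25.90 + 384 @ $25.20 = $17,351.45

COGS = $12,552.25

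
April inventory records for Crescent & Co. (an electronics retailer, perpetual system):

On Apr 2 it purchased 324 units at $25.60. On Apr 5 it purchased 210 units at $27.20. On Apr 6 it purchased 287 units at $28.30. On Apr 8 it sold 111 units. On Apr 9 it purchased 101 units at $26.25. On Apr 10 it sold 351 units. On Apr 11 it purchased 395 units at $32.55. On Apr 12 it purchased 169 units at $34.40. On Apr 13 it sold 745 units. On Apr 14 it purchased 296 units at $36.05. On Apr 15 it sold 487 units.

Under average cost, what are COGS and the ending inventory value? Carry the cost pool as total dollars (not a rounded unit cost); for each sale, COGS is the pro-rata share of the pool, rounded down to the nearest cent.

COGS = $51,194.44; ending inventory = $2,926.96

After Apr 2: 324 on hand, pool $8,294.40 (≈ $25.6000 each)
After Apr 5: 534 on hand, pool $14,006.40 (≈ $26.2292 each)
After Apr 6: 821 on hand, pool $22,128.50 (≈ $26.9531 each)
Apr 8, sell 111: 111/821 × $22,128.50 → $2,991.79
After Apr 9: 811 on hand, pool $21,787.96 (≈ $26.8655 each)
Apr 10, sell 351: 351/811 × $21,787.96 → $9,429.80
After Apr 11: 855 on hand, pool $25,215.41 (≈ $29.4917 each)
After Apr 12: 1024 on hand, pool $31,029.01 (≈ $30.3018 each)
Apr 13, sell 745: 745/1024 × $31,029.01 → $22,574.81
After Apr 14: 575 on hand, pool $19,125.00 (≈ $33.2609 each)
Apr 15, sell 487: 487/575 × $19,125.00 → $16,198.04
Total COGS = $2,991.79 + $9,429.80 + $22,574.81 + $16,198.04 = $51,194.44
Ending inventory (cost pool remaining) = $2,926.96
Check: goods available $54,121.40 = COGS $51,194.44 + ending $2,926.96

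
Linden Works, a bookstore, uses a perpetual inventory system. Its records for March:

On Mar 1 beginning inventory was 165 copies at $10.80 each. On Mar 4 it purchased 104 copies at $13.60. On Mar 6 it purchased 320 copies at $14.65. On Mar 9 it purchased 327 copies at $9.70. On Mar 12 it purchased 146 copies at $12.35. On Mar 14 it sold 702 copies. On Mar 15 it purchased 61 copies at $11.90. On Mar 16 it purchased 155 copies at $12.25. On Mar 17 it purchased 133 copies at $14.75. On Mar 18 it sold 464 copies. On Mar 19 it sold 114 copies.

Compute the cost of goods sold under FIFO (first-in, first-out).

Mar 14, 702 sold [FIFO — oldest first]: 165 @ $10.80 + 104 @ $13.60 + 320 @ $14.65 + 113 @ $9.70 = $8,980.50
Mar 18, 464 sold [FIFO — oldest first]: 214 @ $9.70 + 146 @ $12.35 + 61 @ $11.90 + 43 @ $12.25 = $5,131.55
Mar 19, 114 sold [FIFO — oldest first]: 112 @ $12.25 + 2 @ $14.75 = $1,401.50
Total COGS = $8,980.50 + $5,131.55 + $1,401.50 = $15,513.55
Ending inventory: 131 @ $14.75 = $1,932.25
Check: goods available $17,445.80 = COGS $15,513.55 + ending $1,932.25

COGS = $15,513.55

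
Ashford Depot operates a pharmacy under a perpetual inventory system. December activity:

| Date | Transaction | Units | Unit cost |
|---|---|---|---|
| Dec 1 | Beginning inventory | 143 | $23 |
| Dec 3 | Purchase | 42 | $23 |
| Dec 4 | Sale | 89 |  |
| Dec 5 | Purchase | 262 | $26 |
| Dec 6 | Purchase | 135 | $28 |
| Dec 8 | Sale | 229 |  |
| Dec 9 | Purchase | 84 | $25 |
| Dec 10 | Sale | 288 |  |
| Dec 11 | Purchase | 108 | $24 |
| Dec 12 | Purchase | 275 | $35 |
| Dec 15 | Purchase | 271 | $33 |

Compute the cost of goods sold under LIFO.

COGS = $15,567

Dec 4, 89 sold [LIFO — newest first]: 42 @ $23 + 47 @ $23 = $2,047
Dec 8, 229 sold [LIFO — newest first]: 135 @ $28 + 94 @ $26 = $6,224
Dec 10, 288 sold [LIFO — newest first]: 84 @ $25 + 168 @ $26 + 36 @ $23 = $7,296
Total COGS = $2,047 + $6,224 + $7,296 = $15,567
Ending inventory: 60 @ $23 + 108 @ $24 + 275 @ $35 + 271 @ $33 = $22,540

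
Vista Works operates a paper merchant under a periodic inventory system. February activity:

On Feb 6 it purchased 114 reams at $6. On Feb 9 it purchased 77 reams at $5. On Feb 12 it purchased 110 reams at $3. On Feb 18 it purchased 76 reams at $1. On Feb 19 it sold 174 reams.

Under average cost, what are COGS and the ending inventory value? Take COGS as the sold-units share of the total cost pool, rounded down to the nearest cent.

Feb 19, sell 174: 174/377 × $1,475.00 → $680.76
Ending inventory (cost pool remaining) = $794.24
Check: goods available $1,475.00 = COGS $680.76 + ending $794.24

COGS = $680.76; ending inventory = $794.24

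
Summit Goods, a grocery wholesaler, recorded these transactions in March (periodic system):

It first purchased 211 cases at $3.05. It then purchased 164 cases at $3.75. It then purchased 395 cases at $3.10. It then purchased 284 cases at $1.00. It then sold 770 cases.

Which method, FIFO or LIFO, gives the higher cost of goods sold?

FIFO

FIFO COGS: 211 @ $3.05 + 164 @ $3.75 + 395 @ $3.10 = $2,483.05
LIFO COGS: 284 @ $1.00 + 395 @ $3.10 + 91 @ $3.75 = $1,849.75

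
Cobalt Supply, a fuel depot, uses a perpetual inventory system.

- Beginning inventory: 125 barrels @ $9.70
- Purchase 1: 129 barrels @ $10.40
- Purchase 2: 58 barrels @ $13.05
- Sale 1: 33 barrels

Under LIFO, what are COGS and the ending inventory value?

COGS = $430.65; ending inventory = $2,880.35

Sale 1 (33) [LIFO — newest first]: 33 @ $13.05 = $430.65
Ending inventory: 125 @ $9.70 + 129 @ $10.40 + 25 @ $13.05 = $2,880.35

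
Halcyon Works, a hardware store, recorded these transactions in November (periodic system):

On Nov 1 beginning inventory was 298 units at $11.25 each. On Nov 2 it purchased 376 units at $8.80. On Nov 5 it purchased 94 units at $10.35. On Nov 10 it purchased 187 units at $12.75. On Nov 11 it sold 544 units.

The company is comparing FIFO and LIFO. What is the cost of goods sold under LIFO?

FIFO COGS: 298 @ $11.25 + 246 @ $8.80 = $5,517.30
LIFO COGS: 187 @ $12.75 + 94 @ $10.35 + 263 @ $8.80 = $5,671.55

COGS = $5,671.55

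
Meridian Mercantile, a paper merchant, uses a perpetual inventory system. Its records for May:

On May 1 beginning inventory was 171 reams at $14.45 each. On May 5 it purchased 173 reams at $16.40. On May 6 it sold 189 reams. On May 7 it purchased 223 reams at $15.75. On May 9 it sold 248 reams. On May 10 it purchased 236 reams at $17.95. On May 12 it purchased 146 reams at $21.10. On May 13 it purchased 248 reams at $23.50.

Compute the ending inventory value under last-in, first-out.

May 6, 189 sold [LIFO — newest first]: 173 @ $16.40 + 16 @ $14.45 = $3,068.40
May 9, 248 sold [LIFO — newest first]: 223 @ $15.75 + 25 @ $14.45 = $3,873.50
Total COGS = $3,068.40 + $3,873.50 = $6,941.90
Ending inventory: 130 @ $14.45 + 236 @ $17.95 + 146 @ $21.10 + 248 @ $23.50 = $15,023.30

Ending inventory = $15,023.30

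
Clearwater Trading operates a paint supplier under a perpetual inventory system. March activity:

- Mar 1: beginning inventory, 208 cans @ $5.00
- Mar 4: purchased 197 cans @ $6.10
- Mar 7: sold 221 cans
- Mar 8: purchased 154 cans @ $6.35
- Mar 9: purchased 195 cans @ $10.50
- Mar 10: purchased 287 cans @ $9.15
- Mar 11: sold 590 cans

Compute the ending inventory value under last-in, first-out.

Ending inventory = $1,212.10

Mar 7, 221 sold [LIFO — newest first]: 197 @ $6.10 + 24 @ $5.00 = $1,321.70
Mar 11, 590 sold [LIFO — newest first]: 287 @ $9.15 + 195 @ $10.50 + 108 @ $6.35 = $5,359.35
Total COGS = $1,321.70 + $5,359.35 = $6,681.05
Ending inventory: 184 @ $5.00 + 46 @ $6.35 = $1,212.10
Check: goods available $7,893.15 = COGS $6,681.05 + ending $1,212.10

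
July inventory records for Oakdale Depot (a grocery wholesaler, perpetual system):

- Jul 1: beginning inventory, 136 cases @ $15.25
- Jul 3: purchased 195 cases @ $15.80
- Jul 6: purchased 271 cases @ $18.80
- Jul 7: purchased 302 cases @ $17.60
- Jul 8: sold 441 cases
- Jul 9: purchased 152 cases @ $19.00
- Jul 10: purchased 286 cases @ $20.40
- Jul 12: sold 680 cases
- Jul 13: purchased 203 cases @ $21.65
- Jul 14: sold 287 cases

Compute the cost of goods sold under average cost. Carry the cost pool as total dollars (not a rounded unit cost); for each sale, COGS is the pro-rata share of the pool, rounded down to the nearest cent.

After Jul 1: 136 on hand, pool $2,074.00 (≈ $15.2500 each)
After Jul 3: 331 on hand, pool $5,155.00 (≈ $15.5740 each)
After Jul 6: 602 on hand, pool $10,249.80 (≈ $17.0262 each)
After Jul 7: 904 on hand, pool $15,565.00 (≈ $17.2179 each)
Jul 8, sell 441: 441/904 × $15,565.00 → $7,593.10
After Jul 9: 615 on hand, pool $10,859.90 (≈ $17.6584 each)
After Jul 10: 901 on hand, pool $16,694.30 (≈ $18.5286 each)
Jul 12, sell 680: 680/901 × $16,694.30 → $12,599.47
After Jul 13: 424 on hand, pool $8,489.78 (≈ $20.0231 each)
Jul 14, sell 287: 287/424 × $8,489.78 → $5,746.61
Total COGS = $7,593.10 + $12,599.47 + $5,746.61 = $25,939.18
Ending inventory (cost pool remaining) = $2,743.17
Check: goods available $28,682.35 = COGS $25,939.18 + ending $2,743.17

COGS = $25,939.18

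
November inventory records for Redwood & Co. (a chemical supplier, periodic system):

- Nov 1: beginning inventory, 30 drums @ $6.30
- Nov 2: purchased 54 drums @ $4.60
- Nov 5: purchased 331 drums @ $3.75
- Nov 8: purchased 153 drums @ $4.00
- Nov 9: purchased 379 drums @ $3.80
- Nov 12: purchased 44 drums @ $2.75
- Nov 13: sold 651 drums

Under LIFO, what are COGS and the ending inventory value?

COGS = $2,454.45; ending inventory = $1,397.40

Nov 13, 651 sold [LIFO — newest first]: 44 @ $2.75 + 379 @ $3.80 + 153 @ $4.00 + 75 @ $3.75 = $2,454.45
Ending inventory: 30 @ $6.30 + 54 @ $4.60 + 256 @ $3.75 = $1,397.40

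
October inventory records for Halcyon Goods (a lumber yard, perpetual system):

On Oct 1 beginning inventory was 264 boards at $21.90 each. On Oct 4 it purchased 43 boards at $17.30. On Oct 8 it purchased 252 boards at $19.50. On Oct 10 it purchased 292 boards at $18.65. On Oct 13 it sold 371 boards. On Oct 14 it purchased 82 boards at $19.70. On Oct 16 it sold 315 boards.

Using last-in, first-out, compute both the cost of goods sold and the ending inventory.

COGS = $13,091.40; ending inventory = $5,409.30

Oct 13, 371 sold [LIFO — newest first]: 292 @ $18.65 + 79 @ $19.50 = $6,986.30
Oct 16, 315 sold [LIFO — newest first]: 82 @ $19.70 + 173 @ $19.50 + 43 @ $17.30 + 17 @ $21.90 = $6,105.10
Total COGS = $6,986.30 + $6,105.10 = $13,091.40
Ending inventory: 247 @ $21.90 = $5,409.30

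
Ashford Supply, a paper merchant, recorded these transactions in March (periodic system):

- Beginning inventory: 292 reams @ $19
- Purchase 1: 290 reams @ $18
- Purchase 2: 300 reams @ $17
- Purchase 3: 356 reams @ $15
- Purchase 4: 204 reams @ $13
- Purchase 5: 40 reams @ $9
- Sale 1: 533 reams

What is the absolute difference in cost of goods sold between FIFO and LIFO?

FIFO COGS: 292 @ $19 + 241 @ $18 = $9,886
LIFO COGS: 40 @ $9 + 204 @ $13 + 289 @ $15 = $7,347
Difference = |$9,886 − $7,347| = $2,539

$2,539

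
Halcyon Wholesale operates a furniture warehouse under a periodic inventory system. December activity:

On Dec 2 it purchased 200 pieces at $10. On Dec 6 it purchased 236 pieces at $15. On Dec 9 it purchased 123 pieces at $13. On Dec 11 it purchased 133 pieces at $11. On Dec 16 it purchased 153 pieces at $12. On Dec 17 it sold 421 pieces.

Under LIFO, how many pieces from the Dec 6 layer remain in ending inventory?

Dec 17, 421 sold [LIFO — newest first]: 153 @ $12 + 133 @ $11 + 123 @ $13 + 12 @ $15 = $5,078
Ending inventory: 200 @ $10 + 224 @ $15 = $5,360
Check: goods available $10,438 = COGS $5,078 + ending $5,360

224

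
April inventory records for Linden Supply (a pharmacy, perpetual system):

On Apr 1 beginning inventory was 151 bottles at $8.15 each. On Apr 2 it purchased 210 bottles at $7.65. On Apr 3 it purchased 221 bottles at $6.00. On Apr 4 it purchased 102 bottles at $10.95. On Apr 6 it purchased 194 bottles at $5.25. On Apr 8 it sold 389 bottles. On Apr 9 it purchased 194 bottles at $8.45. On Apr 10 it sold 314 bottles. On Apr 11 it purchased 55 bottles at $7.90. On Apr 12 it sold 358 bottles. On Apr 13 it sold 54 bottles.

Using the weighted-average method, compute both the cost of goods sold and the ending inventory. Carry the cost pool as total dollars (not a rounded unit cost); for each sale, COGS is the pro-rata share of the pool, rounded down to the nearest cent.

COGS = $8,281.34; ending inventory = $91.01

After Apr 1: 151 on hand, pool $1,230.65 (≈ $8.1500 each)
After Apr 2: 361 on hand, pool $2,837.15 (≈ $7.8591 each)
After Apr 3: 582 on hand, pool $4,163.15 (≈ $7.1532 each)
After Apr 4: 684 on hand, pool $5,280.05 (≈ $7.7194 each)
After Apr 6: 878 on hand, pool $6,298.55 (≈ $7.1737 each)
Apr 8, sell 389: 389/878 × $6,298.55 → $2,790.58
After Apr 9: 683 on hand, pool $5,147.27 (≈ $7.5363 each)
Apr 10, sell 314: 314/683 × $5,147.27 → $2,366.38
After Apr 11: 424 on hand, pool $3,215.39 (≈ $7.5835 each)
Apr 12, sell 358: 358/424 × $3,215.39 → $2,714.88
Apr 13, sell 54: 54/66 × $500.51 → $409.50
Total COGS = $2,790.58 + $2,366.38 + $2,714.88 + $409.50 = $8,281.34
Ending inventory (cost pool remaining) = $91.01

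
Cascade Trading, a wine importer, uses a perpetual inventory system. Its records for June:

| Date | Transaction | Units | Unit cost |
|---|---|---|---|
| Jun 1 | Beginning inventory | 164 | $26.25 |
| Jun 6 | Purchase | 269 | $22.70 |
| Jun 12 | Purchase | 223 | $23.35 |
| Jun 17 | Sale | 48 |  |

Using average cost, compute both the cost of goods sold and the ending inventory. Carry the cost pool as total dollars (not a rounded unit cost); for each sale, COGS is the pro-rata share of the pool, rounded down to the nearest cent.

After Jun 1: 164 on hand, pool $4,305.00 (≈ $26.2500 each)
After Jun 6: 433 on hand, pool $10,411.30 (≈ $24.0446 each)
After Jun 12: 656 on hand, pool $15,618.35 (≈ $23.8085 each)
Jun 17, sell 48: 48/656 × $15,618.35 → $1,142.80
Ending inventory (cost pool remaining) = $14,475.55

COGS = $1,142.80; ending inventory = $14,475.55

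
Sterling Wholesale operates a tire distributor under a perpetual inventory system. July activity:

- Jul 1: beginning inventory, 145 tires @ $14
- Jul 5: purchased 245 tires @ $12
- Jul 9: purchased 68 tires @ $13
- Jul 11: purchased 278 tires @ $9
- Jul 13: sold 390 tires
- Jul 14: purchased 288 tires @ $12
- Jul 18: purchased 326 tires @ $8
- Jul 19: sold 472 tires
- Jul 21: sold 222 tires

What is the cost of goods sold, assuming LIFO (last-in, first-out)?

COGS = $10,938

Jul 13, 390 sold [LIFO — newest first]: 278 @ $9 + 68 @ $13 + 44 @ $12 = $3,914
Jul 19, 472 sold [LIFO — newest first]: 326 @ $8 + 146 @ $12 = $4,360
Jul 21, 222 sold [LIFO — newest first]: 142 @ $12 + 80 @ $12 = $2,664
Total COGS = $3,914 + $4,360 + $2,664 = $10,938
Ending inventory: 145 @ $14 + 121 @ $12 = $3,482
Check: goods available $14,420 = COGS $10,938 + ending $3,482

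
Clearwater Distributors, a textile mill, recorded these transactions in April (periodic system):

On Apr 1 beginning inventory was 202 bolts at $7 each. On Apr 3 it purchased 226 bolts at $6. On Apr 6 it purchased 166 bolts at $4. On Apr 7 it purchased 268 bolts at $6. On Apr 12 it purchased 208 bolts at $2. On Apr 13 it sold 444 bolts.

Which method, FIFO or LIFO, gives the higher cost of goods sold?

FIFO COGS: 202 @ $7 + 226 @ $6 + 16 @ $4 = $2,834
LIFO COGS: 208 @ $2 + 236 @ $6 = $1,832

FIFO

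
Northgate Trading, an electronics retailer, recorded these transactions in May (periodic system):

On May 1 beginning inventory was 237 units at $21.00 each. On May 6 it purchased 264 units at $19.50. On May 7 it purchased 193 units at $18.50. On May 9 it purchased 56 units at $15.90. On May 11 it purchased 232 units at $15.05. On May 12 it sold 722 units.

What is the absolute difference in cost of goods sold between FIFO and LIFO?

$1,488.70

FIFO COGS: 237 @ $21.00 + 264 @ $19.50 + 193 @ $18.50 + 28 @ $15.90 = $14,140.70
LIFO COGS: 232 @ $15.05 + 56 @ $15.90 + 193 @ $18.50 + 241 @ $19.50 = $12,652.00
Difference = |$14,140.70 − $12,652.00| = $1,488.70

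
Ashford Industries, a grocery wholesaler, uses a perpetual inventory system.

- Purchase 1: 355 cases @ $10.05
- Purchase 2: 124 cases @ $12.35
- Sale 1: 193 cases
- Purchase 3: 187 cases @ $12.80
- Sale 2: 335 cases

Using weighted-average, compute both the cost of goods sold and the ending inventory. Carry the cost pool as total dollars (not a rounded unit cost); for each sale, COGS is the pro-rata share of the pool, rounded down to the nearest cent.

After Purchase 1: 355 on hand, pool $3,567.75 (≈ $10.0500 each)
After Purchase 2: 479 on hand, pool $5,099.15 (≈ $10.6454 each)
Sale 1, sell 193: 193/479 × $5,099.15 → $2,054.56
After Purchase 3: 473 on hand, pool $5,438.19 (≈ $11.4972 each)
Sale 2, sell 335: 335/473 × $5,438.19 → $3,851.57
Total COGS = $2,054.56 + $3,851.57 = $5,906.13
Ending inventory (cost pool remaining) = $1,586.62

COGS = $5,906.13; ending inventory = $1,586.62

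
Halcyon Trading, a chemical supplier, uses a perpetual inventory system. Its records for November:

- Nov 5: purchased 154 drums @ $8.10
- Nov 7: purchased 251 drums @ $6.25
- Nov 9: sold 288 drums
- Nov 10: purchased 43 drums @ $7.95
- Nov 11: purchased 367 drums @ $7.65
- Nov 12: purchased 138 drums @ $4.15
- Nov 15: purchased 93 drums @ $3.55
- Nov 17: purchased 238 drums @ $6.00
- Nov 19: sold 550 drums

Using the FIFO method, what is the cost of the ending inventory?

Ending inventory = $2,235.40

Nov 9, 288 sold [FIFO — oldest first]: 154 @ $8.10 + 134 @ $6.25 = $2,084.90
Nov 19, 550 sold [FIFO — oldest first]: 117 @ $6.25 + 43 @ $7.95 + 367 @ $7.65 + 23 @ $4.15 = $3,976.10
Total COGS = $2,084.90 + $3,976.10 = $6,061.00
Ending inventory: 115 @ $4.15 + 93 @ $3.55 + 238 @ $6.00 = $2,235.40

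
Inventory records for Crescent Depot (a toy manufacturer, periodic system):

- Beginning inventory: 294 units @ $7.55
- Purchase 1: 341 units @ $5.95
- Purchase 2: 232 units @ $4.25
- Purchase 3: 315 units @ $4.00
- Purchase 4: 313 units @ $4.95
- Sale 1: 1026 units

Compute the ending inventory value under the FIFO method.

Ending inventory = $2,173.35

Sale 1 (1026) [FIFO — oldest first]: 294 @ $7.55 + 341 @ $5.95 + 232 @ $4.25 + 159 @ $4.00 = $5,870.65
Ending inventory: 156 @ $4.00 + 313 @ $4.95 = $2,173.35
Check: goods available $8,044.00 = COGS $5,870.65 + ending $2,173.35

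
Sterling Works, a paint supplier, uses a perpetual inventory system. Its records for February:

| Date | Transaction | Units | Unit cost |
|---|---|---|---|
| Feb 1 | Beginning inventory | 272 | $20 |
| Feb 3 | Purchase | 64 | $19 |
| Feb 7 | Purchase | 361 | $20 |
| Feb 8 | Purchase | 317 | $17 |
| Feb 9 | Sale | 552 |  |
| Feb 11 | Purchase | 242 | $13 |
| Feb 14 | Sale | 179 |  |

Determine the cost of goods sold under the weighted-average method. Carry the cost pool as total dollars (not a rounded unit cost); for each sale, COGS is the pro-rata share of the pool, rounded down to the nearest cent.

After Feb 1: 272 on hand, pool $5,440.00 (≈ $20.0000 each)
After Feb 3: 336 on hand, pool $6,656.00 (≈ $19.8095 each)
After Feb 7: 697 on hand, pool $13,876.00 (≈ $19.9082 each)
After Feb 8: 1014 on hand, pool $19,265.00 (≈ $18.9990 each)
Feb 9, sell 552: 552/1014 × $19,265.00 → $10,487.45
After Feb 11: 704 on hand, pool $11,923.55 (≈ $16.9369 each)
Feb 14, sell 179: 179/704 × $11,923.55 → $3,031.69
Total COGS = $10,487.45 + $3,031.69 = $13,519.14
Ending inventory (cost pool remaining) = $8,891.86
Check: goods available $22,411.00 = COGS $13,519.14 + ending $8,891.86

COGS = $13,519.14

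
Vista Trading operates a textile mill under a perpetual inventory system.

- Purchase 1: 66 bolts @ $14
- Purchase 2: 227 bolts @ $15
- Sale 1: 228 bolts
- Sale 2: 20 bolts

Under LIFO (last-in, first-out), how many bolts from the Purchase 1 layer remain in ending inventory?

Sale 1 (228) [LIFO — newest first]: 227 @ $15 + 1 @ $14 = $3,419
Sale 2 (20) [LIFO — newest first]: 20 @ $14 = $280
Total COGS = $3,419 + $280 = $3,699
Ending inventory: 45 @ $14 = $630

45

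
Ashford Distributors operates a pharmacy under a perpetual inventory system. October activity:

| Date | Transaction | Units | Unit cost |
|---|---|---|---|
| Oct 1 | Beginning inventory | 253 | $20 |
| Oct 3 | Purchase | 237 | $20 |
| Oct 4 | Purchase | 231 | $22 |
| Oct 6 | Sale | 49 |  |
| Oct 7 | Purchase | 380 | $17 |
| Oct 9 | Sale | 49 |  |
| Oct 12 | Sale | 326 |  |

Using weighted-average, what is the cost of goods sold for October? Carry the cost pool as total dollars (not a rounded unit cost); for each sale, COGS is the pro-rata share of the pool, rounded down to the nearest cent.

COGS = $8,258.51

After Oct 1: 253 on hand, pool $5,060.00 (≈ $20.0000 each)
After Oct 3: 490 on hand, pool $9,800.00 (≈ $20.0000 each)
After Oct 4: 721 on hand, pool $14,882.00 (≈ $20.6408 each)
Oct 6, sell 49: 49/721 × $14,882.00 → $1,011.39
After Oct 7: 1052 on hand, pool $20,330.61 (≈ $19.3257 each)
Oct 9, sell 49: 49/1052 × $20,330.61 → $946.95
Oct 12, sell 326: 326/1003 × $19,383.66 → $6,300.17
Total COGS = $1,011.39 + $946.95 + $6,300.17 = $8,258.51
Ending inventory (cost pool remaining) = $13,083.49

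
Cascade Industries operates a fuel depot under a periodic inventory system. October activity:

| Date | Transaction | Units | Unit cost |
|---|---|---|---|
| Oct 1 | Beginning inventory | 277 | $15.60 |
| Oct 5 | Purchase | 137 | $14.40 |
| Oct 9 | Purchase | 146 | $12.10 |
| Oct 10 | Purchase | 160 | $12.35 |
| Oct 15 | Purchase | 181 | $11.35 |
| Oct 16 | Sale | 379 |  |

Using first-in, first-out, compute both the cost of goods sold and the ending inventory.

Oct 16, 379 sold [FIFO — oldest first]: 277 @ $15.60 + 102 @ $14.40 = $5,790.00
Ending inventory: 35 @ $14.40 + 146 @ $12.10 + 160 @ $12.35 + 181 @ $11.35 = $6,300.95

COGS = $5,790.00; ending inventory = $6,300.95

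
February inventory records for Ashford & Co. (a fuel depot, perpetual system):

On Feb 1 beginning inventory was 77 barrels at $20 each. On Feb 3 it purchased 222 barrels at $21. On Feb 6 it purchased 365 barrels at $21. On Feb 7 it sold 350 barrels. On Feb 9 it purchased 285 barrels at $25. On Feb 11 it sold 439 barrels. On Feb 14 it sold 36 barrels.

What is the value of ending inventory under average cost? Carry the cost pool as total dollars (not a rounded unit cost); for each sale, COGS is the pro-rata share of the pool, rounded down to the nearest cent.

Ending inventory = $2,832.47

After Feb 1: 77 on hand, pool $1,540.00 (≈ $20.0000 each)
After Feb 3: 299 on hand, pool $6,202.00 (≈ $20.7425 each)
After Feb 6: 664 on hand, pool $13,867.00 (≈ $20.8840 each)
Feb 7, sell 350: 350/664 × $13,867.00 → $7,309.41
After Feb 9: 599 on hand, pool $13,682.59 (≈ $22.8424 each)
Feb 11, sell 439: 439/599 × $13,682.59 → $10,027.80
Feb 14, sell 36: 36/160 × $3,654.79 → $822.32
Total COGS = $7,309.41 + $10,027.80 + $822.32 = $18,159.53
Ending inventory (cost pool remaining) = $2,832.47
Check: goods available $20,992.00 = COGS $18,159.53 + ending $2,832.47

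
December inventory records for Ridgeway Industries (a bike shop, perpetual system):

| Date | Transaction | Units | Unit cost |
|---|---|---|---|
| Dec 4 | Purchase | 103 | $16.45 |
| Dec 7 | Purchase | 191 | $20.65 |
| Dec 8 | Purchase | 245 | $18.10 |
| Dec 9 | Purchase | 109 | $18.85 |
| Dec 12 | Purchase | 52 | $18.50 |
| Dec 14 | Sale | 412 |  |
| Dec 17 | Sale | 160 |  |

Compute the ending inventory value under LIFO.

Ending inventory = $2,210.60

Dec 14, 412 sold [LIFO — newest first]: 52 @ $18.50 + 109 @ $18.85 + 245 @ $18.10 + 6 @ $20.65 = $7,575.05
Dec 17, 160 sold [LIFO — newest first]: 160 @ $20.65 = $3,304.00
Total COGS = $7,575.05 + $3,304.00 = $10,879.05
Ending inventory: 103 @ $16.45 + 25 @ $20.65 = $2,210.60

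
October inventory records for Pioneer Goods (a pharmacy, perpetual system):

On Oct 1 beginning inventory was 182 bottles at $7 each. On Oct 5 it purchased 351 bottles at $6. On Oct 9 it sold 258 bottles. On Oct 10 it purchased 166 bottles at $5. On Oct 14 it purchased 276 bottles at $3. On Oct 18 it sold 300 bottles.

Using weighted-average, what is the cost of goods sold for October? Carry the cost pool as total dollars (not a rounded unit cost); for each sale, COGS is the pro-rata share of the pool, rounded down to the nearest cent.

After Oct 1: 182 on hand, pool $1,274.00 (≈ $7.0000 each)
After Oct 5: 533 on hand, pool $3,380.00 (≈ $6.3415 each)
Oct 9, sell 258: 258/533 × $3,380.00 → $1,636.09
After Oct 10: 441 on hand, pool $2,573.91 (≈ $5.8365 each)
After Oct 14: 717 on hand, pool $3,401.91 (≈ $4.7446 each)
Oct 18, sell 300: 300/717 × $3,401.91 → $1,423.39
Total COGS = $1,636.09 + $1,423.39 = $3,059.48
Ending inventory (cost pool remaining) = $1,978.52

COGS = $3,059.48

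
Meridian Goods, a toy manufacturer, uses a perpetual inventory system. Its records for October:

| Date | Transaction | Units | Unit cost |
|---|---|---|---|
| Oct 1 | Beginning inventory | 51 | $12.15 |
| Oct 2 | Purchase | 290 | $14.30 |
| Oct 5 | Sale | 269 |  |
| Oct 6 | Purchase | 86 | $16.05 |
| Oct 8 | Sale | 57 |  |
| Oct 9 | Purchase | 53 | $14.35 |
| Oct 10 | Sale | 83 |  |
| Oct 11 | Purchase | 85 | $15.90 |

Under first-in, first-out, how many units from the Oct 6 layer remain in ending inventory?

18

Oct 5, 269 sold [FIFO — oldest first]: 51 @ $12.15 + 218 @ $14.30 = $3,737.05
Oct 8, 57 sold [FIFO — oldest first]: 57 @ $14.30 = $815.10
Oct 10, 83 sold [FIFO — oldest first]: 15 @ $14.30 + 68 @ $16.05 = $1,305.90
Total COGS = $3,737.05 + $815.10 + $1,305.90 = $5,858.05
Ending inventory: 18 @ $16.05 + 53 @ $14.35 + 85 @ $15.90 = $2,400.95
Check: goods available $8,259.00 = COGS $5,858.05 + ending $2,400.95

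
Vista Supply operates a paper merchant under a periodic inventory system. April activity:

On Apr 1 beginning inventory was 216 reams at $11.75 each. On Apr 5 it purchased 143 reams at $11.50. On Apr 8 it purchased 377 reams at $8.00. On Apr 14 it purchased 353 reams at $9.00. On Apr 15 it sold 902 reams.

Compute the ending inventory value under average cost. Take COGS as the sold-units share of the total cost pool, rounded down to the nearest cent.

Apr 15, sell 902: 902/1089 × $10,375.50 → $8,593.84
Ending inventory (cost pool remaining) = $1,781.66

Ending inventory = $1,781.66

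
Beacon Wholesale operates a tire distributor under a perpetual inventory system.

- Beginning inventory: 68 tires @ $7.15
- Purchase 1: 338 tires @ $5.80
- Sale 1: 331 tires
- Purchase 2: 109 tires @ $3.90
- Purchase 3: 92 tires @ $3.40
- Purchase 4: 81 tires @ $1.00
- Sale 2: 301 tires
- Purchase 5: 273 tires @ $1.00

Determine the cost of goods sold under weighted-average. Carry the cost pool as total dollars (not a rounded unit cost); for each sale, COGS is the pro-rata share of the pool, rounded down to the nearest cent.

After Beginning: 68 on hand, pool $486.20 (≈ $7.1500 each)
After Purchase 1: 406 on hand, pool $2,446.60 (≈ $6.0261 each)
Sale 1, sell 331: 331/406 × $2,446.60 → $1,994.64
After Purchase 2: 184 on hand, pool $877.06 (≈ $4.7666 each)
After Purchase 3: 276 on hand, pool $1,189.86 (≈ $4.3111 each)
After Purchase 4: 357 on hand, pool $1,270.86 (≈ $3.5598 each)
Sale 2, sell 301: 301/357 × $1,270.86 → $1,071.50
After Purchase 5: 329 on hand, pool $472.36 (≈ $1.4357 each)
Total COGS = $1,994.64 + $1,071.50 = $3,066.14
Ending inventory (cost pool remaining) = $472.36

COGS = $3,066.14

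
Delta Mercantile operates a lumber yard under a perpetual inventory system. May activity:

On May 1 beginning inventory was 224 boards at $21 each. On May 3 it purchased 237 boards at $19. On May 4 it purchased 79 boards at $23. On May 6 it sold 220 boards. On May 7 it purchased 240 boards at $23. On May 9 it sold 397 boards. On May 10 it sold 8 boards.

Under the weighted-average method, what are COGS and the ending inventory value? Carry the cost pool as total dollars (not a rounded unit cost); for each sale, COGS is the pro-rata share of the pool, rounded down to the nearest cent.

COGS = $13,207.96; ending inventory = $3,336.04

After May 1: 224 on hand, pool $4,704.00 (≈ $21.0000 each)
After May 3: 461 on hand, pool $9,207.00 (≈ $19.9718 each)
After May 4: 540 on hand, pool $11,024.00 (≈ $20.4148 each)
May 6, sell 220: 220/540 × $11,024.00 → $4,491.25
After May 7: 560 on hand, pool $12,052.75 (≈ $21.5228 each)
May 9, sell 397: 397/560 × $12,052.75 → $8,544.53
May 10, sell 8: 8/163 × $3,508.22 → $172.18
Total COGS = $4,491.25 + $8,544.53 + $172.18 = $13,207.96
Ending inventory (cost pool remaining) = $3,336.04
Check: goods available $16,544.00 = COGS $13,207.96 + ending $3,336.04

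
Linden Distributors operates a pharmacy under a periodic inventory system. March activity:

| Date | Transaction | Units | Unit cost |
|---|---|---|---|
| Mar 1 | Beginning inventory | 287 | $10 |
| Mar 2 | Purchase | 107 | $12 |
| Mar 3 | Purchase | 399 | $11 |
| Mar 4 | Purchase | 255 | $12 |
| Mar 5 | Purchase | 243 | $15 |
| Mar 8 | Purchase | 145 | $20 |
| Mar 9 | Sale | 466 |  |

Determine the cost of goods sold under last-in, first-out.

COGS = $7,481

Mar 9, 466 sold [LIFO — newest first]: 145 @ $20 + 243 @ $15 + 78 @ $12 = $7,481
Ending inventory: 287 @ $10 + 107 @ $12 + 399 @ $11 + 177 @ $12 = $10,667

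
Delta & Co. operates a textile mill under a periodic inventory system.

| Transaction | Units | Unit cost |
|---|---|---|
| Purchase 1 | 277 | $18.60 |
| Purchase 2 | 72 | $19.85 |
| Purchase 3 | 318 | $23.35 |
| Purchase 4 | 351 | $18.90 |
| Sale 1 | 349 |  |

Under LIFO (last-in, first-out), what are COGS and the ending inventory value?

COGS = $6,596.10; ending inventory = $14,044.50

Sale 1 (349) [LIFO — newest first]: 349 @ $18.90 = $6,596.10
Ending inventory: 277 @ $18.60 + 72 @ $19.85 + 318 @ $23.35 + 2 @ $18.90 = $14,044.50
Check: goods available $20,640.60 = COGS $6,596.10 + ending $14,044.50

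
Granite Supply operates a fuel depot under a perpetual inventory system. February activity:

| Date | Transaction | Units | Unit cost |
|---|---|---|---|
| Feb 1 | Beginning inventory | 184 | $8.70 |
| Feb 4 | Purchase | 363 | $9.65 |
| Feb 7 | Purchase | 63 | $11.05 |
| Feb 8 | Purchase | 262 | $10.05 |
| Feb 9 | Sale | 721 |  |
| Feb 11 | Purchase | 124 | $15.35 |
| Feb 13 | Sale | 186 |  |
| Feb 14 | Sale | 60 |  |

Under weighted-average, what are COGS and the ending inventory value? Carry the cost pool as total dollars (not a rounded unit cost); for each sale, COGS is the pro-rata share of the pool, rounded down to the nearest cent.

COGS = $9,981.68; ending inventory = $354.72

After Feb 1: 184 on hand, pool $1,600.80 (≈ $8.7000 each)
After Feb 4: 547 on hand, pool $5,103.75 (≈ $9.3304 each)
After Feb 7: 610 on hand, pool $5,799.90 (≈ $9.5080 each)
After Feb 8: 872 on hand, pool $8,433.00 (≈ $9.6709 each)
Feb 9, sell 721: 721/872 × $8,433.00 → $6,972.69
After Feb 11: 275 on hand, pool $3,363.71 (≈ $12.2317 each)
Feb 13, sell 186: 186/275 × $3,363.71 → $2,275.09
Feb 14, sell 60: 60/89 × $1,088.62 → $733.90
Total COGS = $6,972.69 + $2,275.09 + $733.90 = $9,981.68
Ending inventory (cost pool remaining) = $354.72
Check: goods available $10,336.40 = COGS $9,981.68 + ending $354.72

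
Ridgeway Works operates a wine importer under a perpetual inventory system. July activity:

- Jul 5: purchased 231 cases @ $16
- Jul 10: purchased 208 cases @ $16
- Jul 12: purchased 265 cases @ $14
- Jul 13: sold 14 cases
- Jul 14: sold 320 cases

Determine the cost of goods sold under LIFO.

COGS = $4,814

Jul 13, 14 sold [LIFO — newest first]: 14 @ $14 = $196
Jul 14, 320 sold [LIFO — newest first]: 251 @ $14 + 69 @ $16 = $4,618
Total COGS = $196 + $4,618 = $4,814
Ending inventory: 231 @ $16 + 139 @ $16 = $5,920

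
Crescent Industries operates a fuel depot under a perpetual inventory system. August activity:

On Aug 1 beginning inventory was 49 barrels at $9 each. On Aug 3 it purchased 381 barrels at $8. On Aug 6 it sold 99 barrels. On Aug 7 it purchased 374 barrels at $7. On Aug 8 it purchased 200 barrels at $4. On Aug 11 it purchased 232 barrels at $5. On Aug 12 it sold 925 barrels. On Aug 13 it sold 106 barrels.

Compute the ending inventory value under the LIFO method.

Ending inventory = $897

Aug 6, 99 sold [LIFO — newest first]: 99 @ $8 = $792
Aug 12, 925 sold [LIFO — newest first]: 232 @ $5 + 200 @ $4 + 374 @ $7 + 119 @ $8 = $5,530
Aug 13, 106 sold [LIFO — newest first]: 106 @ $8 = $848
Total COGS = $792 + $5,530 + $848 = $7,170
Ending inventory: 49 @ $9 + 57 @ $8 = $897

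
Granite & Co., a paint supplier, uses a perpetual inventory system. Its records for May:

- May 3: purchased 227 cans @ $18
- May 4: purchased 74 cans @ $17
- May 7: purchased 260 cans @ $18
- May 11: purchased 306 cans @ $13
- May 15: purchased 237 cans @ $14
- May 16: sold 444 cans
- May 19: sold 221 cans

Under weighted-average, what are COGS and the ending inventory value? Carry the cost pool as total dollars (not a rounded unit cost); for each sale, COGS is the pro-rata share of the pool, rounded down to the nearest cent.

After May 3: 227 on hand, pool $4,086.00 (≈ $18.0000 each)
After May 4: 301 on hand, pool $5,344.00 (≈ $17.7542 each)
After May 7: 561 on hand, pool $10,024.00 (≈ $17.8681 each)
After May 11: 867 on hand, pool $14,002.00 (≈ $16.1499 each)
After May 15: 1104 on hand, pool $17,320.00 (≈ $15.6884 each)
May 16, sell 444: 444/1104 × $17,320.00 → $6,965.65
May 19, sell 221: 221/660 × $10,354.35 → $3,467.13
Total COGS = $6,965.65 + $3,467.13 = $10,432.78
Ending inventory (cost pool remaining) = $6,887.22
Check: goods available $17,320.00 = COGS $10,432.78 + ending $6,887.22

COGS = $10,432.78; ending inventory = $6,887.22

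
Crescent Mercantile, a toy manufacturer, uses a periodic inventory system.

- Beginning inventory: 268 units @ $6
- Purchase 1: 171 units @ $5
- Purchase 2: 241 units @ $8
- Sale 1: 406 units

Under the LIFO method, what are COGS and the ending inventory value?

Sale 1 (406) [LIFO — newest first]: 241 @ $8 + 165 @ $5 = $2,753
Ending inventory: 268 @ $6 + 6 @ $5 = $1,638
Check: goods available $4,391 = COGS $2,753 + ending $1,638

COGS = $2,753; ending inventory = $1,638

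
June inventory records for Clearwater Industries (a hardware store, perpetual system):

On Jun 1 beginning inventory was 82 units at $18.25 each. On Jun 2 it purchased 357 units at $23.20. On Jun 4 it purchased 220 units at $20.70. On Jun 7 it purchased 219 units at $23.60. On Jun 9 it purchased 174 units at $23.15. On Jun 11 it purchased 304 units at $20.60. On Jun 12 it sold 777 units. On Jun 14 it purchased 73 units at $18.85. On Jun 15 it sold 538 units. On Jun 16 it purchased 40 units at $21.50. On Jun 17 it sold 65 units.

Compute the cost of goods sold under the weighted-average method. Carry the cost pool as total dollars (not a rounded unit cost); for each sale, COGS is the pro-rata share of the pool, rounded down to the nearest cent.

COGS = $30,106.37

After Jun 1: 82 on hand, pool $1,496.50 (≈ $18.2500 each)
After Jun 2: 439 on hand, pool $9,778.90 (≈ $22.2754 each)
After Jun 4: 659 on hand, pool $14,332.90 (≈ $21.7495 each)
After Jun 7: 878 on hand, pool $19,501.30 (≈ $22.2110 each)
After Jun 9: 1052 on hand, pool $23,529.40 (≈ $22.3663 each)
After Jun 11: 1356 on hand, pool $29,791.80 (≈ $21.9704 each)
Jun 12, sell 777: 777/1356 × $29,791.80 → $17,070.96
After Jun 14: 652 on hand, pool $14,096.89 (≈ $21.6210 each)
Jun 15, sell 538: 538/652 × $14,096.89 → $11,632.09
After Jun 16: 154 on hand, pool $3,324.80 (≈ $21.5896 each)
Jun 17, sell 65: 65/154 × $3,324.80 → $1,403.32
Total COGS = $17,070.96 + $11,632.09 + $1,403.32 = $30,106.37
Ending inventory (cost pool remaining) = $1,921.48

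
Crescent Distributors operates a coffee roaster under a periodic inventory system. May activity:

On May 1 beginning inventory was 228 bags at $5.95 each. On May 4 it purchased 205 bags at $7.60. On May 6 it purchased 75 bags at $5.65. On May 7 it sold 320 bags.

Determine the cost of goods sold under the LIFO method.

May 7, 320 sold [LIFO — newest first]: 75 @ $5.65 + 205 @ $7.60 + 40 @ $5.95 = $2,219.75
Ending inventory: 188 @ $5.95 = $1,118.60

COGS = $2,219.75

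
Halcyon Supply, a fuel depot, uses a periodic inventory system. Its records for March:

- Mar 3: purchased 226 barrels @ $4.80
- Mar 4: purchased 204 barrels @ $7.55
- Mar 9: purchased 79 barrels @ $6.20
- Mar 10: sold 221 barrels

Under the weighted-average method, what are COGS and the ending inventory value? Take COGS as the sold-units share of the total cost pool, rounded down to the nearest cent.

COGS = $1,352.39; ending inventory = $1,762.41

Mar 10, sell 221: 221/509 × $3,114.80 → $1,352.39
Ending inventory (cost pool remaining) = $1,762.41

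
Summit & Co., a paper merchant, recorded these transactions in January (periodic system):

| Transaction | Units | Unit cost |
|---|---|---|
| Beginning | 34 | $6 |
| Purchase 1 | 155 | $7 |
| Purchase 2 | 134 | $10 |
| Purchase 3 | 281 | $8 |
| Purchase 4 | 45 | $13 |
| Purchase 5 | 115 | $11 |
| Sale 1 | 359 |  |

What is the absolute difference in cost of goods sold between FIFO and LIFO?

$525

FIFO COGS: 34 @ $6 + 155 @ $7 + 134 @ $10 + 36 @ $8 = $2,917
LIFO COGS: 115 @ $11 + 45 @ $13 + 199 @ $8 = $3,442
Difference = |$2,917 − $3,442| = $525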